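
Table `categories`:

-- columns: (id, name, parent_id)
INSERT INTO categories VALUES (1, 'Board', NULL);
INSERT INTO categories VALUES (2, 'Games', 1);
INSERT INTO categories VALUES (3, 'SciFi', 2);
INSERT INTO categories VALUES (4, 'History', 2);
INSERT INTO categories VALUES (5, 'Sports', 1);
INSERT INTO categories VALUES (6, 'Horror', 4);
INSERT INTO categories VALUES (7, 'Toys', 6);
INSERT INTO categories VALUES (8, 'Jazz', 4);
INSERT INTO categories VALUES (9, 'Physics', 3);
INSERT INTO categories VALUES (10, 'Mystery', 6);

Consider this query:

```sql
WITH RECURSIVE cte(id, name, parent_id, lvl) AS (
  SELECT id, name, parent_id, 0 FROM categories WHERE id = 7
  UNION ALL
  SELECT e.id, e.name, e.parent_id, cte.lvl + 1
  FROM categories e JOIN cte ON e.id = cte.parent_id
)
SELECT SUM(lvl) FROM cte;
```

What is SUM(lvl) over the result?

10

Base: id=7 (Toys), parent_id=6, lvl 0.
Iteration 1: join on id=6 -> Horror (id 6, parent_id=4, lvl 1).
Iteration 2: join on id=4 -> History (id 4, parent_id=2, lvl 2).
Iteration 3: join on id=2 -> Games (id 2, parent_id=1, lvl 3).
Iteration 4: join on id=1 -> Board (id 1, parent_id=NULL, lvl 4).
Iteration 5: parent_id is NULL; no match; recursion stops.
SUM(lvl) = 0 + 1 + 2 + 3 + 4 = 10.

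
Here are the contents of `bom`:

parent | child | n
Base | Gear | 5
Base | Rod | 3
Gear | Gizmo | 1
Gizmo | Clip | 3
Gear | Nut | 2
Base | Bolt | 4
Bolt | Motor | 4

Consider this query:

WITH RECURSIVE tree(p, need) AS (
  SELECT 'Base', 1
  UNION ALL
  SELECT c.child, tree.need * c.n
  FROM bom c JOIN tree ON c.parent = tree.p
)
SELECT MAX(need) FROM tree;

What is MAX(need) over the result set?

16

Base: (Base, need=1).
Iteration 1: components of {Base} -> Bolt = 1*4 = 4, Gear = 1*5 = 5, Rod = 1*3 = 3.
Iteration 2: components of {Bolt,Gear,Rod} -> Gizmo = 5*1 = 5, Motor = 4*4 = 16, Nut = 5*2 = 10.
Iteration 3: components of {Gizmo,Motor,Nut} -> Clip = 5*3 = 15.
Iteration 4: no further components; recursion stops.
need values: 1, 5, 3, 4, 5, 10, 16, 15; the maximum is 16.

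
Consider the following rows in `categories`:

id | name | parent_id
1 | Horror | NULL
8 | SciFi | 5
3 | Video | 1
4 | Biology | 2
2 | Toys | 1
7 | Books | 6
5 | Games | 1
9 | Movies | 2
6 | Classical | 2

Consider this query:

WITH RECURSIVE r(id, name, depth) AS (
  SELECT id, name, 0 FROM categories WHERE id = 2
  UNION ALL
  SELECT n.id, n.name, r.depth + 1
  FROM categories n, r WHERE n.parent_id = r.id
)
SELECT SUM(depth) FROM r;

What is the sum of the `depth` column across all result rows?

Base: id=2 (Toys) at depth 0.
Iteration 1: rows with parent_id in {2} -> Biology (id 4, depth 1), Classical (id 6, depth 1), Movies (id 9, depth 1).
Iteration 2: rows with parent_id in {4,6,9} -> Books (id 7, depth 2).
Iteration 3: no rows with parent_id in {7}; recursion stops.
SUM(depth) = 0 + 1 + 1 + 1 + 2 = 5.

5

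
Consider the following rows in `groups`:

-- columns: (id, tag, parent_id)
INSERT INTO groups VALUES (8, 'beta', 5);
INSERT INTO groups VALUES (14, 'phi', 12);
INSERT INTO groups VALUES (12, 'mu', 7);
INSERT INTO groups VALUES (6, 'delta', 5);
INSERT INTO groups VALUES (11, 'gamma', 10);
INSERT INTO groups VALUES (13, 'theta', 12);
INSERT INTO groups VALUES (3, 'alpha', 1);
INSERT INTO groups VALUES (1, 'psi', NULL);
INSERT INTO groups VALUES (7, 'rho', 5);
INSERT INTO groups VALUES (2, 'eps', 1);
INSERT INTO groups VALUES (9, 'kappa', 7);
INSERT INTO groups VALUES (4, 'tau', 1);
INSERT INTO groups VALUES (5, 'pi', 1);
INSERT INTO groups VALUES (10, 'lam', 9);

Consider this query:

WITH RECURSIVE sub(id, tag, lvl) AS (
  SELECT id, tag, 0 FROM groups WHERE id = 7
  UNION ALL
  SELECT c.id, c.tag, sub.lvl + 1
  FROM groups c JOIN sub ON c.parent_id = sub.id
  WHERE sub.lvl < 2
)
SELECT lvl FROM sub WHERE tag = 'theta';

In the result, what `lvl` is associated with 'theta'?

Base: id=7 (rho) at lvl 0.
Iteration 1: rows with parent_id in {7} -> kappa (id 9, lvl 1), mu (id 12, lvl 1).
Iteration 2: rows with parent_id in {9,12} -> lam (id 10, lvl 2), theta (id 13, lvl 2), phi (id 14, lvl 2).
Iteration 3: lvl < 2 fails for all current rows; recursion stops.

2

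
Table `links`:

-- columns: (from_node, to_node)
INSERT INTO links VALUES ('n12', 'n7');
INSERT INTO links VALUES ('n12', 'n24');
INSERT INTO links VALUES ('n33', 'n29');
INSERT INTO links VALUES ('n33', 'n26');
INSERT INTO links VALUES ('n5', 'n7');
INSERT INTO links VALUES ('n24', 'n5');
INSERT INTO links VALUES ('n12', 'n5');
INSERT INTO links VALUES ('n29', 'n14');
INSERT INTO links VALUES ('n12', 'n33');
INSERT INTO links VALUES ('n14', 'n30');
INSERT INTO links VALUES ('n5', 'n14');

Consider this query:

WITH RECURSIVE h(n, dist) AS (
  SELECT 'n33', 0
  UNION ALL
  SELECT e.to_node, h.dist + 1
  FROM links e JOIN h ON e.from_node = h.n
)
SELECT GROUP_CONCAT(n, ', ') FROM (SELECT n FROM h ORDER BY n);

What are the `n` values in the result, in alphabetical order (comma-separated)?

n14, n26, n29, n30, n33

Base: (n33, dist=0).
Iteration 1: edges from {n33} -> (n26, dist=1), (n29, dist=1).
Iteration 2: edges from {n26,n29} -> (n14, dist=2).
Iteration 3: edges from {n14} -> (n30, dist=3).
Iteration 4: no outgoing edges from {n30}; recursion stops.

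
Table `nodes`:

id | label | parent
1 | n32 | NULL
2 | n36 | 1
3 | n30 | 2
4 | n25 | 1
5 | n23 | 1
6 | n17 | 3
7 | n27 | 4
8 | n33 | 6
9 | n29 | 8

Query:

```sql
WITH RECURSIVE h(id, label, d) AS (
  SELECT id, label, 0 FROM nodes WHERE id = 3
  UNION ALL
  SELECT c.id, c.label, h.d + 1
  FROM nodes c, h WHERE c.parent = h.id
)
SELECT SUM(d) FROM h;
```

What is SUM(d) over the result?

Base: id=3 (n30) at d 0.
Iteration 1: rows with parent in {3} -> n17 (id 6, d 1).
Iteration 2: rows with parent in {6} -> n33 (id 8, d 2).
Iteration 3: rows with parent in {8} -> n29 (id 9, d 3).
Iteration 4: no rows with parent in {9}; recursion stops.
SUM(d) = 0 + 1 + 2 + 3 = 6.

6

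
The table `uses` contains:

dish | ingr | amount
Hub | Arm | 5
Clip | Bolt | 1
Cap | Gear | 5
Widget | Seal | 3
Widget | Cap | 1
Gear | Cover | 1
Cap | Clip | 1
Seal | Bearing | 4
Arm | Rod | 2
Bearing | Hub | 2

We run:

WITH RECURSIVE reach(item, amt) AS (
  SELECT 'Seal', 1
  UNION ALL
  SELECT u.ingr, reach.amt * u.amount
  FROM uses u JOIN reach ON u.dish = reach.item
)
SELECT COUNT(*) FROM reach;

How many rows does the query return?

5

Base: (Seal, amt=1).
Iteration 1: components of {Seal} -> Bearing = 1*4 = 4.
Iteration 2: components of {Bearing} -> Hub = 4*2 = 8.
Iteration 3: components of {Hub} -> Arm = 8*5 = 40.
Iteration 4: components of {Arm} -> Rod = 40*2 = 80.
Iteration 5: no further components; recursion stops.
Total rows emitted: 5.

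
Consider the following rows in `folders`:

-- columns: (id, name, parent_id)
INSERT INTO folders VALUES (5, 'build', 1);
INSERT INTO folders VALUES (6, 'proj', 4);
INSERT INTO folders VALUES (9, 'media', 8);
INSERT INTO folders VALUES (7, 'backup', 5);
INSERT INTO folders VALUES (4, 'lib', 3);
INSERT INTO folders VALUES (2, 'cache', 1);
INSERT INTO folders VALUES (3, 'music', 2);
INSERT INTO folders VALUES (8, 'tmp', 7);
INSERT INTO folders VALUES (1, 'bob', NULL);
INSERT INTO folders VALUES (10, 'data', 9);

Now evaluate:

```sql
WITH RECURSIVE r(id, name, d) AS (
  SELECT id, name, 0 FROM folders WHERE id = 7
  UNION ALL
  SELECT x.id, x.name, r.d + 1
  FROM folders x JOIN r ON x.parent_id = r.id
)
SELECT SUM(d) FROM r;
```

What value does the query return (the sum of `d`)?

6

Base: id=7 (backup) at d 0.
Iteration 1: rows with parent_id in {7} -> tmp (id 8, d 1).
Iteration 2: rows with parent_id in {8} -> media (id 9, d 2).
Iteration 3: rows with parent_id in {9} -> data (id 10, d 3).
Iteration 4: no rows with parent_id in {10}; recursion stops.
SUM(d) = 0 + 1 + 2 + 3 = 6.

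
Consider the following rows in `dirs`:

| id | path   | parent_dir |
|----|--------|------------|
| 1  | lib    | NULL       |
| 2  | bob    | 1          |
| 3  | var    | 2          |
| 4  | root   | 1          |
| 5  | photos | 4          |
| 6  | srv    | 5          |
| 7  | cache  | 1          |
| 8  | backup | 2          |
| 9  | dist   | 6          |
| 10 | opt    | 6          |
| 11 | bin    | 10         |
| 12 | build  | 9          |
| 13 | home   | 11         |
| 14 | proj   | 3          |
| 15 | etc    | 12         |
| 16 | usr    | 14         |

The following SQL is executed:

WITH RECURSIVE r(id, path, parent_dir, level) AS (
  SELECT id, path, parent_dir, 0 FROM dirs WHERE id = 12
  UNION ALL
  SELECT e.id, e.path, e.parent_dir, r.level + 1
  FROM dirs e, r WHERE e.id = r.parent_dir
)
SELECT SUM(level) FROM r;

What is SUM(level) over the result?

Base: id=12 (build), parent_dir=9, level 0.
Iteration 1: join on id=9 -> dist (id 9, parent_dir=6, level 1).
Iteration 2: join on id=6 -> srv (id 6, parent_dir=5, level 2).
Iteration 3: join on id=5 -> photos (id 5, parent_dir=4, level 3).
Iteration 4: join on id=4 -> root (id 4, parent_dir=1, level 4).
Iteration 5: join on id=1 -> lib (id 1, parent_dir=NULL, level 5).
Iteration 6: parent_dir is NULL; no match; recursion stops.
SUM(level) = 0 + 1 + 2 + 3 + 4 + 5 = 15.

15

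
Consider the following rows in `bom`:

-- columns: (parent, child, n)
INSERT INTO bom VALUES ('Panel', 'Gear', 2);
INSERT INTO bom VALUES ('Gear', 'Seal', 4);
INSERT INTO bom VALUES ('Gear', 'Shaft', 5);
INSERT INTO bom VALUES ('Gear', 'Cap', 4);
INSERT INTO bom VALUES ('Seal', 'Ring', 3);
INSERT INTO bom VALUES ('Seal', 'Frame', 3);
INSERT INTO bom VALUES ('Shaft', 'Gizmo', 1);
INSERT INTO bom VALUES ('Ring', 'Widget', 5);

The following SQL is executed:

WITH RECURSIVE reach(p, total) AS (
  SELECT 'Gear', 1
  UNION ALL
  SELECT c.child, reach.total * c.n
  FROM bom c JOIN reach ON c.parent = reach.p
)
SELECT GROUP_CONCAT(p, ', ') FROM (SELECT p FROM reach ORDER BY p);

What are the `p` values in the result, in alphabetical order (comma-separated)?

Cap, Frame, Gear, Gizmo, Ring, Seal, Shaft, Widget

Base: (Gear, total=1).
Iteration 1: components of {Gear} -> Cap = 1*4 = 4, Seal = 1*4 = 4, Shaft = 1*5 = 5.
Iteration 2: components of {Cap,Seal,Shaft} -> Frame = 4*3 = 12, Gizmo = 5*1 = 5, Ring = 4*3 = 12.
Iteration 3: components of {Frame,Gizmo,Ring} -> Widget = 12*5 = 60.
Iteration 4: no further components; recursion stops.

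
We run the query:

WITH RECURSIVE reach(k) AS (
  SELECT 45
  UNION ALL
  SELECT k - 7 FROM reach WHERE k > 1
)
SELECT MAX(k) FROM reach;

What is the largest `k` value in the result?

45

Base: k=45.
Iteration 1: 45 > 1 holds -> k = 45 - 7 = 38.
Iteration 2: 38 > 1 holds -> k = 38 - 7 = 31.
Iteration 3: 31 > 1 holds -> k = 31 - 7 = 24.
Iteration 4: 24 > 1 holds -> k = 24 - 7 = 17.
Iteration 5: 17 > 1 holds -> k = 17 - 7 = 10.
Iteration 6: 10 > 1 holds -> k = 10 - 7 = 3.
Iteration 7: 3 > 1 holds -> k = 3 - 7 = -4.
Iteration 8: -4 > 1 fails; recursion stops.
k values: 45, 38, 31, 24, 17, 10, 3, -4; the maximum is 45.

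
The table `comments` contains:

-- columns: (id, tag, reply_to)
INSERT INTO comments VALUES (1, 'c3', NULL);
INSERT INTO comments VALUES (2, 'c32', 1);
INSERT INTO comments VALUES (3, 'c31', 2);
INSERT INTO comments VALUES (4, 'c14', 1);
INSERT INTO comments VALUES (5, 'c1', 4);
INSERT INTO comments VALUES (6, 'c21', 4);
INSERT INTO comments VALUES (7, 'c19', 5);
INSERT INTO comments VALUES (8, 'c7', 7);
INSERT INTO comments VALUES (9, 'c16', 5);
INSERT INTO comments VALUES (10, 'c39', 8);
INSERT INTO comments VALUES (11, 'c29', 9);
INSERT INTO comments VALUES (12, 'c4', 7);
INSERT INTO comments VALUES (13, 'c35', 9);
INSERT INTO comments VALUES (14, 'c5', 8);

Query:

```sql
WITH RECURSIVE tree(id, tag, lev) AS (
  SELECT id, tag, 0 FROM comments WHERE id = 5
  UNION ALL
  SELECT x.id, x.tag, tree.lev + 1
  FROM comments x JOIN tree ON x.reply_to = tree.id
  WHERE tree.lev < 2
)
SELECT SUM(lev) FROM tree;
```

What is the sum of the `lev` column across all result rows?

Base: id=5 (c1) at lev 0.
Iteration 1: rows with reply_to in {5} -> c19 (id 7, lev 1), c16 (id 9, lev 1).
Iteration 2: rows with reply_to in {7,9} -> c7 (id 8, lev 2), c29 (id 11, lev 2), c4 (id 12, lev 2), c35 (id 13, lev 2).
Iteration 3: lev < 2 fails for all current rows; recursion stops.
SUM(lev) = 0 + 1 + 1 + 2 + 2 + 2 + 2 = 10.

10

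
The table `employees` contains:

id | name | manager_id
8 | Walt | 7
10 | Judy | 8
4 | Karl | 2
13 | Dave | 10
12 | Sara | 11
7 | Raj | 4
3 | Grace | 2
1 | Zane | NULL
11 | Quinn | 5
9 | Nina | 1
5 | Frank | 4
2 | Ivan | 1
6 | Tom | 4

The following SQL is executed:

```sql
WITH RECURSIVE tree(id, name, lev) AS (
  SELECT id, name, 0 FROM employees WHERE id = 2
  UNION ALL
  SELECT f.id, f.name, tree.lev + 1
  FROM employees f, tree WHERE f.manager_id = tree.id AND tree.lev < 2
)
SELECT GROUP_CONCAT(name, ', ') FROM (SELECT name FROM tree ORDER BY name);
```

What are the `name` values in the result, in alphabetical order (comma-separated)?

Base: id=2 (Ivan) at lev 0.
Iteration 1: rows with manager_id in {2} -> Grace (id 3, lev 1), Karl (id 4, lev 1).
Iteration 2: rows with manager_id in {3,4} -> Frank (id 5, lev 2), Tom (id 6, lev 2), Raj (id 7, lev 2).
Iteration 3: lev < 2 fails for all current rows; recursion stops.

Frank, Grace, Ivan, Karl, Raj, Tom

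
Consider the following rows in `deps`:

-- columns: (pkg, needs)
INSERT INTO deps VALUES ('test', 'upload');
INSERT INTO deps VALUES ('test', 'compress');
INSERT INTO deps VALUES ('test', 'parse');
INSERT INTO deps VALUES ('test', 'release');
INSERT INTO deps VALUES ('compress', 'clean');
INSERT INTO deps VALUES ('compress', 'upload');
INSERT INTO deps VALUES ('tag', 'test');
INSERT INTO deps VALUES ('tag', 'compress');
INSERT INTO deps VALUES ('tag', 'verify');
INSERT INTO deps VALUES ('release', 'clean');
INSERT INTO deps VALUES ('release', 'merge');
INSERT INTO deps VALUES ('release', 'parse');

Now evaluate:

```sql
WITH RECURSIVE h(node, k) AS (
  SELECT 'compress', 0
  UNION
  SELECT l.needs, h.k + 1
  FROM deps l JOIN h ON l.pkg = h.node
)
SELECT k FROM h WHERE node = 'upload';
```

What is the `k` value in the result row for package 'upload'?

1

Base: (compress, k=0).
Iteration 1: edges from {compress} -> (clean, k=1), (upload, k=1).
Iteration 2: no outgoing edges from {clean,upload}; recursion stops.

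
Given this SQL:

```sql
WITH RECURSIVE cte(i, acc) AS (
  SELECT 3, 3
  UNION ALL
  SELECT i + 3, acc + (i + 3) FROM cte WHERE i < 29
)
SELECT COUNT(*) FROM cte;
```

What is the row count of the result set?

Base: i=3, acc=3.
Iteration 1: 3 < 29 holds -> i = 3 + 3 = 6, acc = 3 + 6 = 9.
Iteration 2: 6 < 29 holds -> i = 6 + 3 = 9, acc = 9 + 9 = 18.
Iteration 3: 9 < 29 holds -> i = 9 + 3 = 12, acc = 18 + 12 = 30.
Iteration 4: 12 < 29 holds -> i = 12 + 3 = 15, acc = 30 + 15 = 45.
Iteration 5: 15 < 29 holds -> i = 15 + 3 = 18, acc = 45 + 18 = 63.
Iteration 6: 18 < 29 holds -> i = 18 + 3 = 21, acc = 63 + 21 = 84.
Iteration 7: 21 < 29 holds -> i = 21 + 3 = 24, acc = 84 + 24 = 108.
Iteration 8: 24 < 29 holds -> i = 24 + 3 = 27, acc = 108 + 27 = 135.
Iteration 9: 27 < 29 holds -> i = 27 + 3 = 30, acc = 135 + 30 = 165.
Iteration 10: 30 < 29 fails; recursion stops.
Total rows emitted: 10.

10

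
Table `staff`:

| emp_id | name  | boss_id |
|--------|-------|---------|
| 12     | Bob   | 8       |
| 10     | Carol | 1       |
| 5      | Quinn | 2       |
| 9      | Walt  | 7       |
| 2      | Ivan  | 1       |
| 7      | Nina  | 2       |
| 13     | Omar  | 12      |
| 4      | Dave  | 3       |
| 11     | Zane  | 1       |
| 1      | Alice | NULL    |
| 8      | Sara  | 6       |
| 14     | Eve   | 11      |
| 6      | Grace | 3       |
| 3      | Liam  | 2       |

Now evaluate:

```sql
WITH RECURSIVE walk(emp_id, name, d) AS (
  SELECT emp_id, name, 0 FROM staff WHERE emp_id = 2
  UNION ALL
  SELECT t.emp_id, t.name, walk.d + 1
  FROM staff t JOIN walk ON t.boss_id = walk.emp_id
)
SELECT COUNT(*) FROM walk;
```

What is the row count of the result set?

Base: emp_id=2 (Ivan) at d 0.
Iteration 1: rows with boss_id in {2} -> Liam (id 3, d 1), Quinn (id 5, d 1), Nina (id 7, d 1).
Iteration 2: rows with boss_id in {3,5,7} -> Dave (id 4, d 2), Grace (id 6, d 2), Walt (id 9, d 2).
Iteration 3: rows with boss_id in {4,6,9} -> Sara (id 8, d 3).
Iteration 4: rows with boss_id in {8} -> Bob (id 12, d 4).
Iteration 5: rows with boss_id in {12} -> Omar (id 13, d 5).
Iteration 6: no rows with boss_id in {13}; recursion stops.
Total rows emitted: 10.

10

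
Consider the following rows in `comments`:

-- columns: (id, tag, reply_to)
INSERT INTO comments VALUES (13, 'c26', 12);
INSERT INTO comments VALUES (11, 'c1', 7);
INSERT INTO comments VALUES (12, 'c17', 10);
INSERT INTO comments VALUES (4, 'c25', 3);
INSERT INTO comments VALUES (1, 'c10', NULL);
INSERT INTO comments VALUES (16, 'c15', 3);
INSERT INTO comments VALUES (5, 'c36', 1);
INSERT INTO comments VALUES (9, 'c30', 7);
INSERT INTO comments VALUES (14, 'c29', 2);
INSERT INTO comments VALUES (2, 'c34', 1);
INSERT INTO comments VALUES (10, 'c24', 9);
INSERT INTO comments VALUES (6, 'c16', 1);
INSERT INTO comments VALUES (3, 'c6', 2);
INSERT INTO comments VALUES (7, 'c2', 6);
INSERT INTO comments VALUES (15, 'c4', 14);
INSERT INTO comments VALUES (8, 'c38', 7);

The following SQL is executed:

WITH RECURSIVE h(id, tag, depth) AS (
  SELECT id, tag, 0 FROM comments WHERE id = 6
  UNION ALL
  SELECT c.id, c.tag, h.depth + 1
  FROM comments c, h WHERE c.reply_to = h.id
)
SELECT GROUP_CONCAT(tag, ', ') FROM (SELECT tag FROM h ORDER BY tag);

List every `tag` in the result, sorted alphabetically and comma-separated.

c1, c16, c17, c2, c24, c26, c30, c38

Base: id=6 (c16) at depth 0.
Iteration 1: rows with reply_to in {6} -> c2 (id 7, depth 1).
Iteration 2: rows with reply_to in {7} -> c38 (id 8, depth 2), c30 (id 9, depth 2), c1 (id 11, depth 2).
Iteration 3: rows with reply_to in {8,9,11} -> c24 (id 10, depth 3).
Iteration 4: rows with reply_to in {10} -> c17 (id 12, depth 4).
Iteration 5: rows with reply_to in {12} -> c26 (id 13, depth 5).
Iteration 6: no rows with reply_to in {13}; recursion stops.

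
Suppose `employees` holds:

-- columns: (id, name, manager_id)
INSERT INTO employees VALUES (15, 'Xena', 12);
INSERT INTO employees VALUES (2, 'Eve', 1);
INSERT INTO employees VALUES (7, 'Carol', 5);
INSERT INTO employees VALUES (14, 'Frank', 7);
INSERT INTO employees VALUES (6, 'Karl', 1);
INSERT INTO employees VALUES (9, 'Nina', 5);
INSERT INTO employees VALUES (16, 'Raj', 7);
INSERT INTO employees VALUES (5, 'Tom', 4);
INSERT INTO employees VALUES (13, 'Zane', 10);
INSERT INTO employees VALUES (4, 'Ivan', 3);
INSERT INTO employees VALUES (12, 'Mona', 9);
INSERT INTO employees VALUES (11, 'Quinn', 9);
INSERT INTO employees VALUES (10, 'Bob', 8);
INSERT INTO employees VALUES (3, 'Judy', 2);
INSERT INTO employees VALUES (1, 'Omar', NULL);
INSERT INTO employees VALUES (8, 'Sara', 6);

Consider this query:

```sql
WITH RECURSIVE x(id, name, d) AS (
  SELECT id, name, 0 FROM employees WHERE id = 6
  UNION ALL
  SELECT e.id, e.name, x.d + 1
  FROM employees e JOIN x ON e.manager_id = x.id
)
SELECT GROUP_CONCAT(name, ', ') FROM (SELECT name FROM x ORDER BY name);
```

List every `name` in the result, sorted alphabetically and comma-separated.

Base: id=6 (Karl) at d 0.
Iteration 1: rows with manager_id in {6} -> Sara (id 8, d 1).
Iteration 2: rows with manager_id in {8} -> Bob (id 10, d 2).
Iteration 3: rows with manager_id in {10} -> Zane (id 13, d 3).
Iteration 4: no rows with manager_id in {13}; recursion stops.

Bob, Karl, Sara, Zane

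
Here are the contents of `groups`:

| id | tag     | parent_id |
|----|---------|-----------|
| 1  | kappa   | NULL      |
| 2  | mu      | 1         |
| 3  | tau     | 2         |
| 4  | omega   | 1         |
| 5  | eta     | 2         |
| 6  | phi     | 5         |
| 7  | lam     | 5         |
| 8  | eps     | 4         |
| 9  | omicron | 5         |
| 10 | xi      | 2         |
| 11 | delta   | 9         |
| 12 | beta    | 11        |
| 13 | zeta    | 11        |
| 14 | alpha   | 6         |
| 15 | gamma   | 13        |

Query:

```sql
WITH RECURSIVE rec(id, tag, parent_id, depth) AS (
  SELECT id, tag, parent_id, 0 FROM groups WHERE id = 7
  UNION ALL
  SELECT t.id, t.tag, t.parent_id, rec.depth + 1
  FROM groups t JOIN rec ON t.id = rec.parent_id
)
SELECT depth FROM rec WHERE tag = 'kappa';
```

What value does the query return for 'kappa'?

Base: id=7 (lam), parent_id=5, depth 0.
Iteration 1: join on id=5 -> eta (id 5, parent_id=2, depth 1).
Iteration 2: join on id=2 -> mu (id 2, parent_id=1, depth 2).
Iteration 3: join on id=1 -> kappa (id 1, parent_id=NULL, depth 3).
Iteration 4: parent_id is NULL; no match; recursion stops.

3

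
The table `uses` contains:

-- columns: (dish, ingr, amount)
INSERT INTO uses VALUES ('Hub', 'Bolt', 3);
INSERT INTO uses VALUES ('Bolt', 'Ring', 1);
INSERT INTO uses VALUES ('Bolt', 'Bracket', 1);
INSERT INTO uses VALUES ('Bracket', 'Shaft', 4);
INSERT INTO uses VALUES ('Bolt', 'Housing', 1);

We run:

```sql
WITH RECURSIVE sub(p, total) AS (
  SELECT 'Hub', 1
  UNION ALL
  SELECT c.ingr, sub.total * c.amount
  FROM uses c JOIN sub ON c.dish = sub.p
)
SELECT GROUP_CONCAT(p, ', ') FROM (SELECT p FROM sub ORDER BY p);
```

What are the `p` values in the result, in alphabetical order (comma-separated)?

Bolt, Bracket, Housing, Hub, Ring, Shaft

Base: (Hub, total=1).
Iteration 1: components of {Hub} -> Bolt = 1*3 = 3.
Iteration 2: components of {Bolt} -> Bracket = 3*1 = 3, Housing = 3*1 = 3, Ring = 3*1 = 3.
Iteration 3: components of {Bracket,Housing,Ring} -> Shaft = 3*4 = 12.
Iteration 4: no further components; recursion stops.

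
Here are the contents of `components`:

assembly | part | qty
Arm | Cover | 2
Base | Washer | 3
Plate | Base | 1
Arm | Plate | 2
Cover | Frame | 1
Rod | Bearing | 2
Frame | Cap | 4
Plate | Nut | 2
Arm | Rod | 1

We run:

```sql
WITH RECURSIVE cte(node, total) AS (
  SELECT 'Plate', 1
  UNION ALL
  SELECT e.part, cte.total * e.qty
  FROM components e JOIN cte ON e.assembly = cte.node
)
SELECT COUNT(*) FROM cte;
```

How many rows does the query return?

Base: (Plate, total=1).
Iteration 1: components of {Plate} -> Base = 1*1 = 1, Nut = 1*2 = 2.
Iteration 2: components of {Base,Nut} -> Washer = 1*3 = 3.
Iteration 3: no further components; recursion stops.
Total rows emitted: 4.

4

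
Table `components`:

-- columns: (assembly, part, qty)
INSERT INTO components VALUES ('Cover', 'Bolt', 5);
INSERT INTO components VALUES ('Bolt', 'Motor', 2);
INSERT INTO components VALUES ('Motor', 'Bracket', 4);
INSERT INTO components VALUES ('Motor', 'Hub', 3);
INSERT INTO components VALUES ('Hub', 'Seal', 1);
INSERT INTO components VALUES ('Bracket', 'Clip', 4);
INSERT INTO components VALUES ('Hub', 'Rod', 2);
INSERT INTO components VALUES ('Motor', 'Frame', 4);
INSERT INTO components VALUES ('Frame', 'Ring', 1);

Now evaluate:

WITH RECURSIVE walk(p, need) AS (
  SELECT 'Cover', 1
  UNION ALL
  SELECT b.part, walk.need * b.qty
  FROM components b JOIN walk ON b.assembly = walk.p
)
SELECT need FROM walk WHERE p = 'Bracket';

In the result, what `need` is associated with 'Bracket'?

Base: (Cover, need=1).
Iteration 1: components of {Cover} -> Bolt = 1*5 = 5.
Iteration 2: components of {Bolt} -> Motor = 5*2 = 10.
Iteration 3: components of {Motor} -> Bracket = 10*4 = 40, Frame = 10*4 = 40, Hub = 10*3 = 30.
Iteration 4: components of {Bracket,Frame,Hub} -> Clip = 40*4 = 160, Ring = 40*1 = 40, Rod = 30*2 = 60, Seal = 30*1 = 30.
Iteration 5: no further components; recursion stops.

40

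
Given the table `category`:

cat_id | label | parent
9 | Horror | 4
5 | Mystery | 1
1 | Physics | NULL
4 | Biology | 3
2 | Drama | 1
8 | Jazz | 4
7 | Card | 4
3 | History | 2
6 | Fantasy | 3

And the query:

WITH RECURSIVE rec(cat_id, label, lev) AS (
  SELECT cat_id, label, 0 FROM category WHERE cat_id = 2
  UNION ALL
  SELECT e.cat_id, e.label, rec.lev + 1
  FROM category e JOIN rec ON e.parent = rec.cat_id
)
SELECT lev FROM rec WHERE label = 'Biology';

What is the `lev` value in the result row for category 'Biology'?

2

Base: cat_id=2 (Drama) at lev 0.
Iteration 1: rows with parent in {2} -> History (id 3, lev 1).
Iteration 2: rows with parent in {3} -> Biology (id 4, lev 2), Fantasy (id 6, lev 2).
Iteration 3: rows with parent in {4,6} -> Card (id 7, lev 3), Jazz (id 8, lev 3), Horror (id 9, lev 3).
Iteration 4: no rows with parent in {7,8,9}; recursion stops.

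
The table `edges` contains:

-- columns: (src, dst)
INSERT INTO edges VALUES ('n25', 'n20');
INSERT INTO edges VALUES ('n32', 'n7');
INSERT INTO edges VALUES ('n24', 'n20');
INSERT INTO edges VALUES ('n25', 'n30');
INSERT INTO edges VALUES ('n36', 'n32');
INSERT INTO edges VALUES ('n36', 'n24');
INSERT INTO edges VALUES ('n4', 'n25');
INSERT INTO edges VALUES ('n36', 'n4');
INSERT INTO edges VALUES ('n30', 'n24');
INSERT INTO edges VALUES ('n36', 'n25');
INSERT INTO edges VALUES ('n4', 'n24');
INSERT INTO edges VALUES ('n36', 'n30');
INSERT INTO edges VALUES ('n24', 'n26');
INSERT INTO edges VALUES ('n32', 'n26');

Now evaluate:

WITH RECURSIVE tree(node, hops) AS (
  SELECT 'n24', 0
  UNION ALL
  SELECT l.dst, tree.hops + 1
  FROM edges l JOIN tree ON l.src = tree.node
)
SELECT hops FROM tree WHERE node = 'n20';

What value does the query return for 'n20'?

Base: (n24, hops=0).
Iteration 1: edges from {n24} -> (n20, hops=1), (n26, hops=1).
Iteration 2: no outgoing edges from {n20,n26}; recursion stops.

1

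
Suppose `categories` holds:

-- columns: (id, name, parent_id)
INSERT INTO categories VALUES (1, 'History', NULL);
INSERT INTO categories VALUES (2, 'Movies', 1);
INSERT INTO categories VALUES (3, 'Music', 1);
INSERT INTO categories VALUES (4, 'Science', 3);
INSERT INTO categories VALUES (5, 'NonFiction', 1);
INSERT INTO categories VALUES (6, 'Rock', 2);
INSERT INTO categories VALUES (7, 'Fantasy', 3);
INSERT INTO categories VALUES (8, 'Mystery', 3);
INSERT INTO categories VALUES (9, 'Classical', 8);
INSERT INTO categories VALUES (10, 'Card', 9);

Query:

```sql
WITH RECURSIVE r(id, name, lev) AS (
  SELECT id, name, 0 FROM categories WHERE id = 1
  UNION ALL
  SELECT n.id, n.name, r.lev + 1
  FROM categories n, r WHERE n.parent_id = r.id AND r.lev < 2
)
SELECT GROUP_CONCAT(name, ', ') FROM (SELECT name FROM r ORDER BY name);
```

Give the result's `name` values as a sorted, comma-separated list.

Fantasy, History, Movies, Music, Mystery, NonFiction, Rock, Science

Base: id=1 (History) at lev 0.
Iteration 1: rows with parent_id in {1} -> Movies (id 2, lev 1), Music (id 3, lev 1), NonFiction (id 5, lev 1).
Iteration 2: rows with parent_id in {2,3,5} -> Science (id 4, lev 2), Rock (id 6, lev 2), Fantasy (id 7, lev 2), Mystery (id 8, lev 2).
Iteration 3: lev < 2 fails for all current rows; recursion stops.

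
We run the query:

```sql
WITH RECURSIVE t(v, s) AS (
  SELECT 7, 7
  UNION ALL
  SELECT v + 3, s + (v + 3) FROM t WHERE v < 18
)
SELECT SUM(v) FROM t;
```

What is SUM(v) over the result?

Base: v=7, s=7.
Iteration 1: 7 < 18 holds -> v = 7 + 3 = 10, s = 7 + 10 = 17.
Iteration 2: 10 < 18 holds -> v = 10 + 3 = 13, s = 17 + 13 = 30.
Iteration 3: 13 < 18 holds -> v = 13 + 3 = 16, s = 30 + 16 = 46.
Iteration 4: 16 < 18 holds -> v = 16 + 3 = 19, s = 46 + 19 = 65.
Iteration 5: 19 < 18 fails; recursion stops.
SUM(v) = 7 + 10 + 13 + 16 + 19 = 65.

65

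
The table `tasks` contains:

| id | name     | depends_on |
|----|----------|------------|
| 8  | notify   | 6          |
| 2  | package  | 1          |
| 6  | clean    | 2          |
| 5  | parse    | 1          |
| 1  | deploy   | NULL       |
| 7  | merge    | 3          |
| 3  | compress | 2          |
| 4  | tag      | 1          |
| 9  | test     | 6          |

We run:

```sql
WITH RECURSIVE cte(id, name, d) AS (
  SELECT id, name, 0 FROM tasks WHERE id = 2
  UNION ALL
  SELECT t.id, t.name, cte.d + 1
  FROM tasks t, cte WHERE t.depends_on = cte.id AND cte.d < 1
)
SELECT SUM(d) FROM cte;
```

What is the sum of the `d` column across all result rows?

Base: id=2 (package) at d 0.
Iteration 1: rows with depends_on in {2} -> compress (id 3, d 1), clean (id 6, d 1).
Iteration 2: d < 1 fails for all current rows; recursion stops.
SUM(d) = 0 + 1 + 1 = 2.

2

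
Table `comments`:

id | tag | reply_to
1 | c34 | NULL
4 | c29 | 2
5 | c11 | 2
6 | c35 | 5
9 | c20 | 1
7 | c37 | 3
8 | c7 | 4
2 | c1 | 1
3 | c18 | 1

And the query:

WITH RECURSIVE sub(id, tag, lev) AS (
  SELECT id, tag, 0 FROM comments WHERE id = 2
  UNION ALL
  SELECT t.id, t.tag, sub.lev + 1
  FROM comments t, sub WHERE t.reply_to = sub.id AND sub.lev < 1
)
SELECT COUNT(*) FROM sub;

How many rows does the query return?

Base: id=2 (c1) at lev 0.
Iteration 1: rows with reply_to in {2} -> c29 (id 4, lev 1), c11 (id 5, lev 1).
Iteration 2: lev < 1 fails for all current rows; recursion stops.
Total rows emitted: 3.

3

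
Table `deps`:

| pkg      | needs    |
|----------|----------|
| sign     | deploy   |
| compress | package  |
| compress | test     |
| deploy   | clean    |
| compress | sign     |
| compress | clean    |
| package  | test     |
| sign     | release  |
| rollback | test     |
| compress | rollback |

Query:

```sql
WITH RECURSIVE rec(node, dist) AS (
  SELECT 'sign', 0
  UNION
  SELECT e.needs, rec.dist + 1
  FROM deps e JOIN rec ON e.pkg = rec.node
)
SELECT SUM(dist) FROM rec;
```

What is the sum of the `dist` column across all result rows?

4

Base: (sign, dist=0).
Iteration 1: edges from {sign} -> (deploy, dist=1), (release, dist=1).
Iteration 2: edges from {deploy,release} -> (clean, dist=2).
Iteration 3: no outgoing edges from {clean}; recursion stops.
SUM(dist) = 0 + 1 + 1 + 2 = 4.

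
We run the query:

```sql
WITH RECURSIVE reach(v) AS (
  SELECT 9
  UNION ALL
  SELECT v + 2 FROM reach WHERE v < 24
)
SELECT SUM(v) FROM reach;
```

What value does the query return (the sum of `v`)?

153

Base: v=9.
Iteration 1: 9 < 24 holds -> v = 9 + 2 = 11.
Iteration 2: 11 < 24 holds -> v = 11 + 2 = 13.
Iteration 3: 13 < 24 holds -> v = 13 + 2 = 15.
Iteration 4: 15 < 24 holds -> v = 15 + 2 = 17.
Iteration 5: 17 < 24 holds -> v = 17 + 2 = 19.
Iteration 6: 19 < 24 holds -> v = 19 + 2 = 21.
Iteration 7: 21 < 24 holds -> v = 21 + 2 = 23.
Iteration 8: 23 < 24 holds -> v = 23 + 2 = 25.
Iteration 9: 25 < 24 fails; recursion stops.
SUM(v) = 9 + 11 + 13 + 15 + 17 + 19 + 21 + 23 + 25 = 153.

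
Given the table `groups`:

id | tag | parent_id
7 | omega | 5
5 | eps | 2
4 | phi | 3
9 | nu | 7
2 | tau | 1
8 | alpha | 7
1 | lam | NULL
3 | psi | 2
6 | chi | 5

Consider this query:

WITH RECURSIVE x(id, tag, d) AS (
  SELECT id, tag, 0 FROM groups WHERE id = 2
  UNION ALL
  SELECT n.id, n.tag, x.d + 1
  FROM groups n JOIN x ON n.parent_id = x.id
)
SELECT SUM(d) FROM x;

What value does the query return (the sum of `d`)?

Base: id=2 (tau) at d 0.
Iteration 1: rows with parent_id in {2} -> psi (id 3, d 1), eps (id 5, d 1).
Iteration 2: rows with parent_id in {3,5} -> phi (id 4, d 2), chi (id 6, d 2), omega (id 7, d 2).
Iteration 3: rows with parent_id in {4,6,7} -> alpha (id 8, d 3), nu (id 9, d 3).
Iteration 4: no rows with parent_id in {8,9}; recursion stops.
SUM(d) = 0 + 1 + 1 + 2 + 2 + 2 + 3 + 3 = 14.

14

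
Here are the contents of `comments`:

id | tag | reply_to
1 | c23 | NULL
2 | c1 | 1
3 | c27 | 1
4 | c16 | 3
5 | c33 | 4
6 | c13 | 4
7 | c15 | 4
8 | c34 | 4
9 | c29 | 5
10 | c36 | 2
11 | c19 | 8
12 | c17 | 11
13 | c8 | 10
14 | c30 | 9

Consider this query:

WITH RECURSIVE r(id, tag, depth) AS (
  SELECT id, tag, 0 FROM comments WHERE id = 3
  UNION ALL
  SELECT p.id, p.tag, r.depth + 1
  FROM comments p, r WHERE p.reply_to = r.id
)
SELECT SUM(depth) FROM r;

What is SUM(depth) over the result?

Base: id=3 (c27) at depth 0.
Iteration 1: rows with reply_to in {3} -> c16 (id 4, depth 1).
Iteration 2: rows with reply_to in {4} -> c33 (id 5, depth 2), c13 (id 6, depth 2), c15 (id 7, depth 2), c34 (id 8, depth 2).
Iteration 3: rows with reply_to in {5,6,7,8} -> c29 (id 9, depth 3), c19 (id 11, depth 3).
Iteration 4: rows with reply_to in {9,11} -> c17 (id 12, depth 4), c30 (id 14, depth 4).
Iteration 5: no rows with reply_to in {12,14}; recursion stops.
SUM(depth) = 0 + 1 + 2 + 2 + 2 + 2 + 3 + 3 + 4 + 4 = 23.

23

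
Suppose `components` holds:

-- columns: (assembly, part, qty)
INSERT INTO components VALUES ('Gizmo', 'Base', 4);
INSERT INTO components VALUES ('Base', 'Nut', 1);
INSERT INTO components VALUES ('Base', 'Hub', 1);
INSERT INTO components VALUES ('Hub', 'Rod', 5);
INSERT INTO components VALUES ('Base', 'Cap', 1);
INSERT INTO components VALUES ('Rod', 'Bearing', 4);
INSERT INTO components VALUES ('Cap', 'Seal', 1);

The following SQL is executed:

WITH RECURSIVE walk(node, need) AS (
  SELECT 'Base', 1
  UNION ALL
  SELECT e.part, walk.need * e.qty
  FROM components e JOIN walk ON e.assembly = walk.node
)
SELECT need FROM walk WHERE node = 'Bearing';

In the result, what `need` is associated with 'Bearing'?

Base: (Base, need=1).
Iteration 1: components of {Base} -> Cap = 1*1 = 1, Hub = 1*1 = 1, Nut = 1*1 = 1.
Iteration 2: components of {Cap,Hub,Nut} -> Rod = 1*5 = 5, Seal = 1*1 = 1.
Iteration 3: components of {Rod,Seal} -> Bearing = 5*4 = 20.
Iteration 4: no further components; recursion stops.

20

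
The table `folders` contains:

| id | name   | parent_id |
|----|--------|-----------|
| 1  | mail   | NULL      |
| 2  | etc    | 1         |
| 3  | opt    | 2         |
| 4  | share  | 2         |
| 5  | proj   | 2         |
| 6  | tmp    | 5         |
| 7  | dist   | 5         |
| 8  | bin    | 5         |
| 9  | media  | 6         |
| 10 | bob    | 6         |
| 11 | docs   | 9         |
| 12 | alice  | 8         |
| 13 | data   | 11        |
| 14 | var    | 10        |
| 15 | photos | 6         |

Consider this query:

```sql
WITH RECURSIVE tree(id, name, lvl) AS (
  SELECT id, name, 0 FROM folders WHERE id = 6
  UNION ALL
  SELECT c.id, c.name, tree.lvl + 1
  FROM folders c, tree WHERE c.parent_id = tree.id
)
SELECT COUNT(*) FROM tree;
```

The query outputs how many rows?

7

Base: id=6 (tmp) at lvl 0.
Iteration 1: rows with parent_id in {6} -> media (id 9, lvl 1), bob (id 10, lvl 1), photos (id 15, lvl 1).
Iteration 2: rows with parent_id in {9,10,15} -> docs (id 11, lvl 2), var (id 14, lvl 2).
Iteration 3: rows with parent_id in {11,14} -> data (id 13, lvl 3).
Iteration 4: no rows with parent_id in {13}; recursion stops.
Total rows emitted: 7.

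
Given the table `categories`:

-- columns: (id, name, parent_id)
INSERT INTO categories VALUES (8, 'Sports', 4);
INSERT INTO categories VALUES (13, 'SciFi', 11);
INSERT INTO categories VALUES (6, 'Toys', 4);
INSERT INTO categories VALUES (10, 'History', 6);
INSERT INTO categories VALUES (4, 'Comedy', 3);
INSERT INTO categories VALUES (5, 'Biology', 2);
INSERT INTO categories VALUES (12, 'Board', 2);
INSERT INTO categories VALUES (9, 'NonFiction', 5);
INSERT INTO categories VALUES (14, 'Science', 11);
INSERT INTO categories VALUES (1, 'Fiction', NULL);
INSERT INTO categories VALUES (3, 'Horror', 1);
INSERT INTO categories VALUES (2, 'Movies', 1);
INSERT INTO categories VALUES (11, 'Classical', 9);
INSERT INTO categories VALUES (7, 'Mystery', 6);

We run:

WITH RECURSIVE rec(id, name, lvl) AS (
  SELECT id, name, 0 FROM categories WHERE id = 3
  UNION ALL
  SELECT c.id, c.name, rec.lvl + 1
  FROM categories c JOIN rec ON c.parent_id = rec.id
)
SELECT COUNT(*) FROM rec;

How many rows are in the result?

Base: id=3 (Horror) at lvl 0.
Iteration 1: rows with parent_id in {3} -> Comedy (id 4, lvl 1).
Iteration 2: rows with parent_id in {4} -> Toys (id 6, lvl 2), Sports (id 8, lvl 2).
Iteration 3: rows with parent_id in {6,8} -> Mystery (id 7, lvl 3), History (id 10, lvl 3).
Iteration 4: no rows with parent_id in {7,10}; recursion stops.
Total rows emitted: 6.

6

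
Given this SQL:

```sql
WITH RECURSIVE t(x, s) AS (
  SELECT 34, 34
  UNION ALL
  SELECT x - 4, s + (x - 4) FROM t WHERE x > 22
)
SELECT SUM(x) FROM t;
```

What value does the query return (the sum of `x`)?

Base: x=34, s=34.
Iteration 1: 34 > 22 holds -> x = 34 - 4 = 30, s = 34 + 30 = 64.
Iteration 2: 30 > 22 holds -> x = 30 - 4 = 26, s = 64 + 26 = 90.
Iteration 3: 26 > 22 holds -> x = 26 - 4 = 22, s = 90 + 22 = 112.
Iteration 4: 22 > 22 fails; recursion stops.
SUM(x) = 34 + 30 + 26 + 22 = 112.

112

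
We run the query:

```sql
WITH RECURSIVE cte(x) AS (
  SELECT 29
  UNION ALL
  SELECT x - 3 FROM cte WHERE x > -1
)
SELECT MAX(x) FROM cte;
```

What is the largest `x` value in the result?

29

Base: x=29.
Iteration 1: 29 > -1 holds -> x = 29 - 3 = 26.
Iteration 2: 26 > -1 holds -> x = 26 - 3 = 23.
Iteration 3: 23 > -1 holds -> x = 23 - 3 = 20.
Iteration 4: 20 > -1 holds -> x = 20 - 3 = 17.
Iteration 5: 17 > -1 holds -> x = 17 - 3 = 14.
Iteration 6: 14 > -1 holds -> x = 14 - 3 = 11.
Iteration 7: 11 > -1 holds -> x = 11 - 3 = 8.
Iteration 8: 8 > -1 holds -> x = 8 - 3 = 5.
Iteration 9: 5 > -1 holds -> x = 5 - 3 = 2.
Iteration 10: 2 > -1 holds -> x = 2 - 3 = -1.
Iteration 11: -1 > -1 fails; recursion stops.
x values: 29, 26, 23, 20, 17, 14, 11, 8, 5, 2, -1; the maximum is 29.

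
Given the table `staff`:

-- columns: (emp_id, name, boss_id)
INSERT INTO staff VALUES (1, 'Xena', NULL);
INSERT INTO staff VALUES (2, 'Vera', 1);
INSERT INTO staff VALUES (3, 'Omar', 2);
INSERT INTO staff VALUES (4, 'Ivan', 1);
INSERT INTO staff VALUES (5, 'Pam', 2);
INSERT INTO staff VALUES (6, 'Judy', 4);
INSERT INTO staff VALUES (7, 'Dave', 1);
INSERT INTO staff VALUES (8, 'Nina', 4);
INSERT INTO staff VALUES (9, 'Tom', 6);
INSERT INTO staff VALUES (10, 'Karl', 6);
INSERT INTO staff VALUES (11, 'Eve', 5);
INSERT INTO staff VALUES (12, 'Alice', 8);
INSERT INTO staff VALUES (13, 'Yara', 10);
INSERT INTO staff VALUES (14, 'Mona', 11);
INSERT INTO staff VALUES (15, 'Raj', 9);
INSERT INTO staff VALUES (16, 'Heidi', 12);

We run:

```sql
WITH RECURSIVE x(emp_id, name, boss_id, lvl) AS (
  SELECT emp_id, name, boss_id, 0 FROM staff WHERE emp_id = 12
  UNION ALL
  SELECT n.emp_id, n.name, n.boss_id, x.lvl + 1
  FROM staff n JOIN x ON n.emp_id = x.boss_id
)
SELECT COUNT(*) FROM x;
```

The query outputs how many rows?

Base: emp_id=12 (Alice), boss_id=8, lvl 0.
Iteration 1: join on emp_id=8 -> Nina (id 8, boss_id=4, lvl 1).
Iteration 2: join on emp_id=4 -> Ivan (id 4, boss_id=1, lvl 2).
Iteration 3: join on emp_id=1 -> Xena (id 1, boss_id=NULL, lvl 3).
Iteration 4: boss_id is NULL; no match; recursion stops.
Total rows emitted: 4.

4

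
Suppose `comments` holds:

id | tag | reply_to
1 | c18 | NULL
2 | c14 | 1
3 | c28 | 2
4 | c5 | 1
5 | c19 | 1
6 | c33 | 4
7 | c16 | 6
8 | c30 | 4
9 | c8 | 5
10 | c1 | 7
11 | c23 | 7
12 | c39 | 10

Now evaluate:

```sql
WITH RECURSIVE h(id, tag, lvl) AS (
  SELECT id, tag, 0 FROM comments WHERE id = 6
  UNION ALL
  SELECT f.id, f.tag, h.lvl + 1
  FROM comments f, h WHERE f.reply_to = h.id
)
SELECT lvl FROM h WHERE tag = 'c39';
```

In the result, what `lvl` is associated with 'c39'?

Base: id=6 (c33) at lvl 0.
Iteration 1: rows with reply_to in {6} -> c16 (id 7, lvl 1).
Iteration 2: rows with reply_to in {7} -> c1 (id 10, lvl 2), c23 (id 11, lvl 2).
Iteration 3: rows with reply_to in {10,11} -> c39 (id 12, lvl 3).
Iteration 4: no rows with reply_to in {12}; recursion stops.

3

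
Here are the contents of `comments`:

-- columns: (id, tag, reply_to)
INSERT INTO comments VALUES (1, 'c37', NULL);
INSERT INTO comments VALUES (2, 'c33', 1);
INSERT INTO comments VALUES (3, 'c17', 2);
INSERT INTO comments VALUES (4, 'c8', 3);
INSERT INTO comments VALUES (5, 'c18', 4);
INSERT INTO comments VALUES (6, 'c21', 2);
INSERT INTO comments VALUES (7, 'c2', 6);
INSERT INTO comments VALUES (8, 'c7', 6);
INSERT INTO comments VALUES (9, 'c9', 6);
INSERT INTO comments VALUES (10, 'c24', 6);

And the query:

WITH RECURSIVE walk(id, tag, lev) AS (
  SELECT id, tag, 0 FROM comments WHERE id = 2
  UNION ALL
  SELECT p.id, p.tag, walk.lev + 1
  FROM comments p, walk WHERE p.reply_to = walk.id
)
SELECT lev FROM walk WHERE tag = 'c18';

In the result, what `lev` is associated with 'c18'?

Base: id=2 (c33) at lev 0.
Iteration 1: rows with reply_to in {2} -> c17 (id 3, lev 1), c21 (id 6, lev 1).
Iteration 2: rows with reply_to in {3,6} -> c8 (id 4, lev 2), c2 (id 7, lev 2), c7 (id 8, lev 2), c9 (id 9, lev 2), c24 (id 10, lev 2).
Iteration 3: rows with reply_to in {4,7,8,9,10} -> c18 (id 5, lev 3).
Iteration 4: no rows with reply_to in {5}; recursion stops.

3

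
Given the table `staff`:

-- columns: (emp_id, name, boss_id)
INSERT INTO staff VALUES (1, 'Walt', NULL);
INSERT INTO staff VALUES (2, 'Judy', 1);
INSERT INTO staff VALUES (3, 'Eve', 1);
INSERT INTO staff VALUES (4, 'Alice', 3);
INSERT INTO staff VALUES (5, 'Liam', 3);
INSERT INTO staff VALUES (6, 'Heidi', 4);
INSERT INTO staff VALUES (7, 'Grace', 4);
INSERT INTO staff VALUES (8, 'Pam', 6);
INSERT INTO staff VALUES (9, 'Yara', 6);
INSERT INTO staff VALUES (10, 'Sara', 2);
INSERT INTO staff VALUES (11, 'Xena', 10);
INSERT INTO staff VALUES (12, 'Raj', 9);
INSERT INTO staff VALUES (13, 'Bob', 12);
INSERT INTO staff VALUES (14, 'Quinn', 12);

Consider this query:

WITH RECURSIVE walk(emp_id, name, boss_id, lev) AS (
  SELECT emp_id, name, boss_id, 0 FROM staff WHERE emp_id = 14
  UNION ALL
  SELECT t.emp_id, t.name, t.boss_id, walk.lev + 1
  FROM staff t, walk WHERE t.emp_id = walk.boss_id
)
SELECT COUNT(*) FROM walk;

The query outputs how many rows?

7

Base: emp_id=14 (Quinn), boss_id=12, lev 0.
Iteration 1: join on emp_id=12 -> Raj (id 12, boss_id=9, lev 1).
Iteration 2: join on emp_id=9 -> Yara (id 9, boss_id=6, lev 2).
Iteration 3: join on emp_id=6 -> Heidi (id 6, boss_id=4, lev 3).
Iteration 4: join on emp_id=4 -> Alice (id 4, boss_id=3, lev 4).
Iteration 5: join on emp_id=3 -> Eve (id 3, boss_id=1, lev 5).
Iteration 6: join on emp_id=1 -> Walt (id 1, boss_id=NULL, lev 6).
Iteration 7: boss_id is NULL; no match; recursion stops.
Total rows emitted: 7.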